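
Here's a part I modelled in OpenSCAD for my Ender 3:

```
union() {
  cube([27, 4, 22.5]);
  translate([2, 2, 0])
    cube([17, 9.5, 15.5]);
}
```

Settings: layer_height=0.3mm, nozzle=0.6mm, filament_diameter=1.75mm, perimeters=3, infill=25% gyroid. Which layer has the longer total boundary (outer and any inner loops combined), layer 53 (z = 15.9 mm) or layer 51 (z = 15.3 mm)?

Layer 53 (z = 15.9): the cube (footprint 27×4) is included at this height (perimeter 62.00 mm); the cube at (2, 2) is absent (z outside [0, 15.5]); Taking the union: only the 27×4 cube is present, so the union is just that shape — boundary = 62.00 mm. So its perimeter = 62.00 mm. Layer 51 (z = 15.3): the cube is present — its section is the full 27×4 rectangle (perimeter 62.00 mm); the cube at (2, 2) is present — its section is the full 17×9.5 rectangle (perimeter 53.00 mm); Combining (union): the regions partially overlap (shared area 34.00 mm²), so the edge portions inside another operand are dropped and the merged outline is re-measured after clipping — boundary = 77.00 mm. So its perimeter = 77.00 mm. Layer 51 is larger (77.00 vs 62.00 mm).

layer 51 (z = 15.3 mm)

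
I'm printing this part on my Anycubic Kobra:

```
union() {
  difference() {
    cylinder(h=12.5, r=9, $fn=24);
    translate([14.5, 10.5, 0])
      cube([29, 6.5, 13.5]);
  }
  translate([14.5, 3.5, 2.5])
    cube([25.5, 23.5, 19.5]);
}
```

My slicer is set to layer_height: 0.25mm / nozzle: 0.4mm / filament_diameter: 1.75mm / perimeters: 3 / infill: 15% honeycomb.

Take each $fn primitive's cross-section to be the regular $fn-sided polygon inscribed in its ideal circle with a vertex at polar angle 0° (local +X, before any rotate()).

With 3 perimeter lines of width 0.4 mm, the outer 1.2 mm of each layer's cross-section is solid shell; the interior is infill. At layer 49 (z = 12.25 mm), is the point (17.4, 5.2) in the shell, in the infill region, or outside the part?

At z = 12.25 mm: the r=9 cylinder contributes a regular 24-gon of circumradius 9; the 29×6.5 cube at (14.5, 10.5) contributes its full rectangle; After the difference (first − rest): starting from the r=9 cylinder, the 29×6.5 cube at (14.5, 10.5) misses the remaining region (no effect) — 1 connected region; the cube at (14.5, 3.5) (footprint 25.5×23.5) is included at this height; Combining (union): the 2 present regions are separate (no shared area or edge), so areas and boundary lengths simply add and each stays a separate island — 2 connected regions. Overall, the cross-section has 2 separate islands. The nearest boundary edge runs (40.00, 3.50)→(14.50, 3.50); distance from the point to it = 1.70 mm. (Shell/infill is judged within the island containing the point — the largest one.) The point is inside the cross-section and 1.70 mm from the nearest boundary — more than the 1.2 mm shell width (3 × 0.4), so it's in the infill interior.

infill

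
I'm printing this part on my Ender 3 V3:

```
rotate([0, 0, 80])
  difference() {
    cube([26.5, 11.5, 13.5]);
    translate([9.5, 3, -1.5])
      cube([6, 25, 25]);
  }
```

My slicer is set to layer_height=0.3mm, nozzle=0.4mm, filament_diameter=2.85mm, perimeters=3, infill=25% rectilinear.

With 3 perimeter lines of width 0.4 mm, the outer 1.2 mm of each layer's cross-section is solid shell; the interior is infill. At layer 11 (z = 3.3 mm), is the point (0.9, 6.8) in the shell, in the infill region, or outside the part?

At z = 3.3 mm: the 26.5×11.5 cube contributes its full rectangle; the cube at (9.5, 3) (footprint 6×25) is included at this height; Subtracting the remaining from the first: starting from the 26.5×11.5 cube, the 6×25 cube at (9.5, 3) partially overlaps it — only the 51.00 mm² overlap (of its 150.00 mm²) is removed, clipping the outline — 1 connected region; (whole slice rotated 80° about Z — lengths, areas and connectivity unchanged). Overall, the cross-section is a single solid region. Undo the 80° rotation: the query point maps to (6.853, 0.294) in the un-rotated model frame. The nearest boundary edge runs (26.50, 0.00)→(0.00, 0.00); distance from the point to it = 0.29 mm. The point is inside the cross-section, 0.29 mm from the nearest boundary — within the 1.2 mm shell band (3 × 0.4).

shell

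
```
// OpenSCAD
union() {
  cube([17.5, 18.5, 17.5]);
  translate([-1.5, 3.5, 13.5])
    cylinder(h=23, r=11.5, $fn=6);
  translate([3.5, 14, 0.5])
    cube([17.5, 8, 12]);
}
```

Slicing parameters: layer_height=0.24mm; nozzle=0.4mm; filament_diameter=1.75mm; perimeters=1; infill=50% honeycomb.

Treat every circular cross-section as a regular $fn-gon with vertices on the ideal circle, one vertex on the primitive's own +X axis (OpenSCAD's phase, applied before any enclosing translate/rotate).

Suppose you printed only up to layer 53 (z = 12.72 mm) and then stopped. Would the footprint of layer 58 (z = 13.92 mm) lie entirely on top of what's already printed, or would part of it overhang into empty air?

part overhangs

Compare the two slices. At z = 12.72: the cube (footprint 17.5×18.5) is included at this height (area 323.75 mm²); the cylinder at (-1.5, 3.5) does not reach this height (z outside [13.5, 36.5]); the cube at (3.5, 14) is not intersected at this z (z outside [0.5, 12.5]); Combining (union): only the 17.5×18.5 cube is present, so the union is just that shape — area = 323.75 mm². At z = 13.92: the cube is present — its section is the full 17.5×18.5 rectangle (area 323.75 mm²); the r=11.5 cylinder at (-1.5, 3.5) gives a regular 6-gon of circumradius 11.5 (constant along its height) (area = (6/2)·11.500²·sin(360°/6) = 343.60 mm²); the cube at (3.5, 14) does not reach this height (z outside [0.5, 12.5]); Taking the union: the regions partially overlap — summed areas 667.35 mm² minus the doubly-counted overlap 102.42 mm² gives 564.92 mm² — area = 564.92 mm². Checking containment: at z = 13.92 the cross-section extends beyond the z = 12.72 cross-section by about 241.17 mm².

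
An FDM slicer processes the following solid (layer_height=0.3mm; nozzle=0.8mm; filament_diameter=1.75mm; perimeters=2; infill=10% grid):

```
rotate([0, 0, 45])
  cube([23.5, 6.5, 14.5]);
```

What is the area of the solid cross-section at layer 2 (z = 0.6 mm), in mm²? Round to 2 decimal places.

152.75 mm²

At z = 0.6 mm: the cube is present — its section is the full 23.5×6.5 rectangle (area 152.75 mm²); (whole slice rotated 45° about Z — lengths, areas and connectivity unchanged). Overall, the cross-section is a single solid region. Net area = 152.75 mm².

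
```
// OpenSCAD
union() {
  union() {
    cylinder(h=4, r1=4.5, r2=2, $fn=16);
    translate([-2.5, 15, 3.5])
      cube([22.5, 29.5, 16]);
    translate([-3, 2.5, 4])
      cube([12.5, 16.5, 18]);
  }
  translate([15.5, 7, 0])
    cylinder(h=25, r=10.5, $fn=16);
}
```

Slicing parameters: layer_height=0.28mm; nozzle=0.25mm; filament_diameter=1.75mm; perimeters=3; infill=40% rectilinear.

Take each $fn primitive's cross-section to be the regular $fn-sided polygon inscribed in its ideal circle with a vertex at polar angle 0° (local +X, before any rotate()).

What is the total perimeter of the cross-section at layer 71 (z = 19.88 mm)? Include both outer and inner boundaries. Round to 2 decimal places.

92.71 mm

At z = 19.88 mm: the cone is absent (z outside [0, 4]); the cube at (-2.5, 15) is not intersected at this z (z outside [3.5, 19.5]); the cube at (-3, 2.5) (footprint 12.5×16.5) is included at this height (perimeter 58.00 mm); Taking the union: only the 12.5×16.5 cube at (-3, 2.5) is present, so the union is just that shape — boundary = 58.00 mm; the r=10.5 cylinder at (15.5, 7) contributes a regular 16-gon of circumradius 10.5 (perimeter = 2·16·10.500·sin(180°/16) = 65.55 mm); Merging all regions: the regions partially overlap (shared area 44.07 mm²), so the edge portions inside another operand are dropped and the merged outline is re-measured after clipping — boundary = 92.71 mm. Overall, the cross-section is a single solid region. Total boundary length (outer) = 92.71 mm.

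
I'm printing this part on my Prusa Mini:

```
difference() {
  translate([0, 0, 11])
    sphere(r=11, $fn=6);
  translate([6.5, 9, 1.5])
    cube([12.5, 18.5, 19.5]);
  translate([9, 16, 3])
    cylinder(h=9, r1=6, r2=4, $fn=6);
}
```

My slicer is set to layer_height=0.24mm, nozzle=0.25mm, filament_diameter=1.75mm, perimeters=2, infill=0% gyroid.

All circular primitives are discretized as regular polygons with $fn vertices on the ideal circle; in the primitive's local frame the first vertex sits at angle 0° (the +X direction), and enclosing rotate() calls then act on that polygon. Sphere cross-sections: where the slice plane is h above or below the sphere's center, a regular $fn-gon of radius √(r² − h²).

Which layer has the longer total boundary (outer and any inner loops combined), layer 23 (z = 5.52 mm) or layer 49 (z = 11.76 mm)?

layer 49 (z = 11.76 mm)

Layer 23 (z = 5.52): the sphere: section is a regular 6-gon, circumradius = √(r²−h²) = √(11²−5.48²) = 9.538 (perimeter = 2·6·9.538·sin(180°/6) = 57.23 mm); the cube at (6.5, 9) is present — its section is the full 12.5×18.5 rectangle (perimeter 62.00 mm); the cone at (9, 16) (r1=6→r2=4) has section circumradius 5.440 here — a regular 6-gon (perimeter = 2·6·5.440·sin(180°/6) = 32.64 mm); Taking the first minus the rest: starting from the r=11 sphere, the 12.5×18.5 cube at (6.5, 9) misses the remaining region (no effect); the cone at (9, 16) misses the remaining region (no effect) — boundary = 57.23 mm. So its perimeter = 57.23 mm. Layer 49 (z = 11.76): the sphere: section is a regular 6-gon, circumradius = √(r²−h²) = √(11²−0.76²) = 10.974 (perimeter = 2·6·10.974·sin(180°/6) = 65.84 mm); the cube at (6.5, 9) is present — its section is the full 12.5×18.5 rectangle (perimeter 62.00 mm); the cone at (9, 16) contributes a regular 6-gon of circumradius 4.053 (interpolated between r1=6 and r2=4 at t=0.973) (perimeter = 2·6·4.053·sin(180°/6) = 24.32 mm); Taking the first minus the rest: starting from the r=11 sphere, the 12.5×18.5 cube at (6.5, 9) misses the remaining region (no effect); the cone at (9, 16) misses the remaining region (no effect) — boundary = 65.84 mm. So its perimeter = 65.84 mm. Layer 49 is larger (65.84 vs 57.23 mm).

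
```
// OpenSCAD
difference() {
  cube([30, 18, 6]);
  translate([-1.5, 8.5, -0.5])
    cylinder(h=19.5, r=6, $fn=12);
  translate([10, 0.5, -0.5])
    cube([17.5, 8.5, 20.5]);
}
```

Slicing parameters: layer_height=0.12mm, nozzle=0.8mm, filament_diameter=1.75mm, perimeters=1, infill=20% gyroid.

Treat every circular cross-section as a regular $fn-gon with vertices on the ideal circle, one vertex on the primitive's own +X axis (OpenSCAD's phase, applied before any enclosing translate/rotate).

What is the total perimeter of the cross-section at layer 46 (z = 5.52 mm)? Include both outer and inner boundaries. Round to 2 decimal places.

At z = 5.52 mm: the cube is present — its section is the full 30×18 rectangle (perimeter 96.00 mm); the cylinder at (-1.5, 8.5): section is a regular 12-gon, circumradius r=6 (perimeter = 2·12·6.000·sin(180°/12) = 37.27 mm); the cube at (10, 0.5) (footprint 17.5×8.5) is included at this height (perimeter 52.00 mm); After the difference (first − rest): starting from the 30×18 cube, the r=6 cylinder at (-1.5, 8.5) partially overlaps it — only the 36.60 mm² overlap (of its 108.00 mm²) is removed, clipping the outline; the 17.5×8.5 cube at (10, 0.5) lies wholly inside it (removes its full 148.75 mm² and its 52.00 mm outline becomes a hole wall) — boundary (outer + 1 inner loop) = 152.33 mm. Overall, the cross-section is one region with 1 hole. Total boundary length (outer + inner) = 152.33 mm.

152.33 mm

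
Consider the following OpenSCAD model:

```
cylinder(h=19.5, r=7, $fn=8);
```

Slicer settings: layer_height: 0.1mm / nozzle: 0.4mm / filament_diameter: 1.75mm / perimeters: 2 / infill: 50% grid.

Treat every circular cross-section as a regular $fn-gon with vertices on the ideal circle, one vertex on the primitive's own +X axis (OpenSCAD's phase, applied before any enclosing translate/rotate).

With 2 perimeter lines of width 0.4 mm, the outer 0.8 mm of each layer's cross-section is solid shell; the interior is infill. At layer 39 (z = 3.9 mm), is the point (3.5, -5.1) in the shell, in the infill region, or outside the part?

shell

At z = 3.9 mm: the r=7 cylinder gives a regular 8-gon of circumradius 7 (constant along its height). Overall, the cross-section is a single solid region. The nearest boundary edge runs (-0.00, -7.00)→(4.95, -4.95); distance from the point to it = 0.42 mm. The point is inside the cross-section, 0.42 mm from the nearest boundary — within the 0.8 mm shell band (2 × 0.4).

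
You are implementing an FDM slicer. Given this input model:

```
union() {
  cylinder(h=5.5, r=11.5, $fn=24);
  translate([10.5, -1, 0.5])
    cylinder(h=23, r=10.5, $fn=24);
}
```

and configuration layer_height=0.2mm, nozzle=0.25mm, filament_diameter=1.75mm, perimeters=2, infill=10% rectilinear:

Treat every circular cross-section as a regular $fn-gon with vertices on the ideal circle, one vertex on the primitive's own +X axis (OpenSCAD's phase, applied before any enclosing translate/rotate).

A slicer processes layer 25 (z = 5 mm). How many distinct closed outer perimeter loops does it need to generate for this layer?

1

At z = 5 mm: the r=11.5 cylinder contributes a regular 24-gon of circumradius 11.5; the r=10.5 cylinder at (10.5, -1) contributes a regular 24-gon of circumradius 10.5; Merging all regions: the regions partially overlap (shared area 154.01 mm²), so overlapping operands fuse into one piece — 1 connected region. The result has 1 disconnected region.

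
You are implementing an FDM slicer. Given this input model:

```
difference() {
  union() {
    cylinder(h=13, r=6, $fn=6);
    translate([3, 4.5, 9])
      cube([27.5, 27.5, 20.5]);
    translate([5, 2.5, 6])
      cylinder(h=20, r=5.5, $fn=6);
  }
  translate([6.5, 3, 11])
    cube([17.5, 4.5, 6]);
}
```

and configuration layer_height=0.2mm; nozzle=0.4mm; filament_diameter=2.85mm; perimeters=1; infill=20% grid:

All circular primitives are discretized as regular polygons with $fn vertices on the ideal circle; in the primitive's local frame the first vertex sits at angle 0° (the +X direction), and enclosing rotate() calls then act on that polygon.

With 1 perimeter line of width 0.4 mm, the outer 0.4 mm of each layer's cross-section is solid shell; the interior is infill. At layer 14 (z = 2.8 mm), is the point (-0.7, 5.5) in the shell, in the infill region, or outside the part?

At z = 2.8 mm: the r=6 cylinder gives a regular 6-gon of circumradius 6 (constant along its height); the cube at (3, 4.5) is not intersected at this z (z outside [9, 29.5]); the cylinder at (5, 2.5) is absent (z outside [6, 26]); Merging all regions: only the r=6 cylinder is present, so the union is just that shape — 1 connected region; the cube at (6.5, 3) does not reach this height (z outside [11, 17]); Subtracting the remaining from the first: none of the subtracted shapes is present at this height, so the result so far is unchanged — 1 connected region. Overall, the cross-section is a single solid region. The nearest boundary edge runs (3.00, 5.20)→(-3.00, 5.20); distance from the point to it = 0.30 mm. The point is not inside any of the regions above, so it lies outside the cross-section (0.30 mm from the nearest boundary).

outside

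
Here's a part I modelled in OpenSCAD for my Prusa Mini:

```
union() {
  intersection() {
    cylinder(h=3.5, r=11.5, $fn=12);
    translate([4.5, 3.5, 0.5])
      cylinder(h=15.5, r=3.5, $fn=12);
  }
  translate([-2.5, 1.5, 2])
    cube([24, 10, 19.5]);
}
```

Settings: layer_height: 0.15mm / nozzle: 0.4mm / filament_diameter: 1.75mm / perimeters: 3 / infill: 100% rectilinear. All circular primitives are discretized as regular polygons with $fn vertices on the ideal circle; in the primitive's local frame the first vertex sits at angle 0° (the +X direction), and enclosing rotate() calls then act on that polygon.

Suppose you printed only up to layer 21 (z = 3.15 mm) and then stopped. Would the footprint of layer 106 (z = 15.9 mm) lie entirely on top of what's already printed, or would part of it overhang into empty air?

Compare the two slices. At z = 3.15: the r=11.5 cylinder gives a regular 12-gon of circumradius 11.5 (constant along its height) (area = (12/2)·11.500²·sin(360°/12) = 396.75 mm²); the cylinder at (4.5, 3.5): section is a regular 12-gon, circumradius r=3.5 (area = (12/2)·3.500²·sin(360°/12) = 36.75 mm²); Keeping only the common overlap: the r=3.5 cylinder at (4.5, 3.5) lies inside the r=11.5 cylinder, so the common part is the r=3.5 cylinder at (4.5, 3.5) itself — area = 36.75 mm²; the cube at (-2.5, 1.5) (footprint 24×10) is included at this height (area 240.00 mm²); Combining (union): the regions partially overlap — summed areas 276.75 mm² minus the doubly-counted overlap 31.26 mm² gives 245.49 mm² — area = 245.49 mm². At z = 15.9: the cylinder does not reach this height (z outside [0, 3.5]); the r=3.5 cylinder at (4.5, 3.5) gives a regular 12-gon of circumradius 3.5 (constant along its height) (area = (12/2)·3.500²·sin(360°/12) = 36.75 mm²); After intersecting: at least one operand is absent at this height, so nothing remains; the 24×10 cube at (-2.5, 1.5) contributes its full rectangle (area 240.00 mm²); Taking the union: only the 24×10 cube at (-2.5, 1.5) is present, so the union is just that shape — area = 240.00 mm². Checking containment: the cross-section at z = 15.9 is a subset of the cross-section at z = 3.15.

entirely on top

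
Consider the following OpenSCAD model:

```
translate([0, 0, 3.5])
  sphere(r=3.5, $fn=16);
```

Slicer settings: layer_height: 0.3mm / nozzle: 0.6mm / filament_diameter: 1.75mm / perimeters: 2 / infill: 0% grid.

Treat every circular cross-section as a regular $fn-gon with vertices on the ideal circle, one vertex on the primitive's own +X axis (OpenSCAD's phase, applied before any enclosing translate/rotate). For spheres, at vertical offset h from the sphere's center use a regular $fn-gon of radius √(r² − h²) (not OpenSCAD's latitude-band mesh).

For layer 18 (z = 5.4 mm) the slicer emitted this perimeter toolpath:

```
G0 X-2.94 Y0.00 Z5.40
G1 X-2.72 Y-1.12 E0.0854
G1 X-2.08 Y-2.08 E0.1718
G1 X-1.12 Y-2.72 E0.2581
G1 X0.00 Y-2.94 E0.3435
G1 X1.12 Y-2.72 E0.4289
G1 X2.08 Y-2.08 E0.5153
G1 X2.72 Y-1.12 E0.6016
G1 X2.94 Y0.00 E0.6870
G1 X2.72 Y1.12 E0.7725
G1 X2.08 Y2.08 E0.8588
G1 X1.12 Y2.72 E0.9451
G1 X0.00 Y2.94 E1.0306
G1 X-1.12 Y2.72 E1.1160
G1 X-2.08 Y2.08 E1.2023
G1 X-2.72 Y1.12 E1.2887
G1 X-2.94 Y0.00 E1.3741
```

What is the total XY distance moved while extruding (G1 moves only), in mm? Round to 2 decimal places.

18.36 mm

Sum the Euclidean lengths of each G1 segment: total = 18.36 mm.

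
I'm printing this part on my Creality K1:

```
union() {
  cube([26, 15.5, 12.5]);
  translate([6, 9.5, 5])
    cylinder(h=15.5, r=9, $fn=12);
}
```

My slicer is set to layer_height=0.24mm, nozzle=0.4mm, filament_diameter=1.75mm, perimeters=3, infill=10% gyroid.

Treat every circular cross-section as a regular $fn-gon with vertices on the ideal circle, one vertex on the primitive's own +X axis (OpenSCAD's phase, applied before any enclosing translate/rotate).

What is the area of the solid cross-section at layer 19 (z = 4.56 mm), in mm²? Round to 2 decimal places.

403.00 mm²

At z = 4.56 mm: the cube (footprint 26×15.5) is included at this height (area 403.00 mm²); the cylinder at (6, 9.5) is not intersected at this z (z outside [5, 20.5]); Taking the union: only the 26×15.5 cube is present, so the union is just that shape — area = 403.00 mm². Overall, the cross-section is a single solid region. Net area = 403.00 mm².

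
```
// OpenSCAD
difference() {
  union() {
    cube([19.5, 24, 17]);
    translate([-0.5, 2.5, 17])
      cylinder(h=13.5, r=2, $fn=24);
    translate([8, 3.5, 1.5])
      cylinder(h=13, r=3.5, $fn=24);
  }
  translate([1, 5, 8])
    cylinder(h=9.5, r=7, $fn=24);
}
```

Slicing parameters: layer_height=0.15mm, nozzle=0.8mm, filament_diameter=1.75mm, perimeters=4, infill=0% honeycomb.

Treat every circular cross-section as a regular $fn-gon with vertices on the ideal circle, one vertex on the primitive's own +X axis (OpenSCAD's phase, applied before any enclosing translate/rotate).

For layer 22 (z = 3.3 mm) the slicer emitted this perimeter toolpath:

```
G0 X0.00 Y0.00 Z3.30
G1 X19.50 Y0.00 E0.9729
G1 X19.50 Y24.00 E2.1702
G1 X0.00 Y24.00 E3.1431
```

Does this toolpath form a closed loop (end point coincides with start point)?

no

Start point (G0): (0.00, 0.00). End point (last G1): the path does not return to the start — open.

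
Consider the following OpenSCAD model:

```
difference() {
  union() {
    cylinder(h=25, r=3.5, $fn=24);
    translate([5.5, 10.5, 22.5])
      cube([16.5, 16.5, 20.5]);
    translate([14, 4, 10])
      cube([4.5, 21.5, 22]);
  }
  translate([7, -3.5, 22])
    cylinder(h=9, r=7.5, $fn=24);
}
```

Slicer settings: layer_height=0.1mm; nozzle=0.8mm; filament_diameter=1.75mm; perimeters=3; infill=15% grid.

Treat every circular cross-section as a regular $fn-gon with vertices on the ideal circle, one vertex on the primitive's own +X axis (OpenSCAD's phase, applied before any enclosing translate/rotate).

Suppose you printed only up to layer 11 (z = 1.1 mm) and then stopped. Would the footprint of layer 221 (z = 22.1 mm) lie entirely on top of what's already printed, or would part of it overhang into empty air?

Compare the two slices. At z = 1.1: the r=3.5 cylinder contributes a regular 24-gon of circumradius 3.5 (area = (24/2)·3.500²·sin(360°/24) = 38.05 mm²); the cube at (5.5, 10.5) does not reach this height (z outside [22.5, 43]); the cube at (14, 4) is absent (z outside [10, 32]); Taking the union: only the r=3.5 cylinder is present, so the union is just that shape — area = 38.05 mm²; the cylinder at (7, -3.5) is absent (z outside [22, 31]); Subtracting the remaining from the first: none of the subtracted shapes is present at this height, so the result so far is unchanged — area = 38.05 mm². At z = 22.1: the cylinder: section is a regular 24-gon, circumradius r=3.5 (area = (24/2)·3.500²·sin(360°/24) = 38.05 mm²); the cube at (5.5, 10.5) is not intersected at this z (z outside [22.5, 43]); the cube at (14, 4) (footprint 4.5×21.5) is included at this height (area 96.75 mm²); Combining (union): the 2 present regions are separate (no shared area or edge), so areas and boundary lengths simply add and each stays a separate island — area = 134.80 mm²; the cylinder at (7, -3.5): section is a regular 24-gon, circumradius r=7.5 (area = (24/2)·7.500²·sin(360°/24) = 174.70 mm²); Taking the first minus the rest: starting from the result so far (134.80 mm²), the r=7.5 cylinder at (7, -3.5) partially overlaps it — only the 14.66 mm² overlap (of its 174.70 mm²) is removed, clipping the outline — area = 120.14 mm². Checking containment: at z = 22.1 the cross-section extends beyond the z = 1.1 cross-section by about 96.75 mm².

part overhangs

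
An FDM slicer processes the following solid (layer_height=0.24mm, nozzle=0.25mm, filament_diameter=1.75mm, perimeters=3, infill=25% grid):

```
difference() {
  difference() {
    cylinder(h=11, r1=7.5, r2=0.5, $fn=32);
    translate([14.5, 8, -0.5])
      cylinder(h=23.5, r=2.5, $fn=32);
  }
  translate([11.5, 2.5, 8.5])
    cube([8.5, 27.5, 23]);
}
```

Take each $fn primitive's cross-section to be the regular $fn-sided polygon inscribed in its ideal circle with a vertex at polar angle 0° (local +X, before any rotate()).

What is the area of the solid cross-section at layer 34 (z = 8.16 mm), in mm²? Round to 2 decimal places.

At z = 8.16 mm: the cone contributes a regular 32-gon of circumradius 2.307 (interpolated between r1=7.5 and r2=0.5 at t=0.742) (area = (32/2)·2.307²·sin(360°/32) = 16.62 mm²); the cylinder at (14.5, 8): section is a regular 32-gon, circumradius r=2.5 (area = (32/2)·2.500²·sin(360°/32) = 19.51 mm²); Taking the first minus the rest: starting from the cone (16.62 mm²), the r=2.5 cylinder at (14.5, 8) misses the remaining region (no effect) — area = 16.62 mm²; the cube at (11.5, 2.5) is absent (z outside [8.5, 31.5]); Taking the first minus the rest: none of the subtracted shapes is present at this height, so that combined region is unchanged — area = 16.62 mm². Overall, the cross-section is a single solid region. Net area = 16.62 mm².

16.62 mm²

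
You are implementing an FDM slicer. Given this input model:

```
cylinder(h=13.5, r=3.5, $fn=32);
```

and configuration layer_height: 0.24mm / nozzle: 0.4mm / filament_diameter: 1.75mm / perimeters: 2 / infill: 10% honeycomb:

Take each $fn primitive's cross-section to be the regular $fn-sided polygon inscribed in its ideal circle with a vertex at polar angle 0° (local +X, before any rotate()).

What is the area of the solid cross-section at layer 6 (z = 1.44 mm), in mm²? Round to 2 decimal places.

At z = 1.44 mm: the r=3.5 cylinder gives a regular 32-gon of circumradius 3.5 (constant along its height) (area = (32/2)·3.500²·sin(360°/32) = 38.24 mm²). Overall, the cross-section is a single solid region. Net area = 38.24 mm².

38.24 mm²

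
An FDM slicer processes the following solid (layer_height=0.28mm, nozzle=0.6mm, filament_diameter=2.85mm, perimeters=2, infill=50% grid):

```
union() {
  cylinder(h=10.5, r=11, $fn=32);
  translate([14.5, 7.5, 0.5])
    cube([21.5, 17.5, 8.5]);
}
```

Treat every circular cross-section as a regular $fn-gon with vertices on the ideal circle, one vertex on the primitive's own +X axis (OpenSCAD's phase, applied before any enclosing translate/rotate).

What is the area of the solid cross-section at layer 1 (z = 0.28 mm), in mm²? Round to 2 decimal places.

377.69 mm²

At z = 0.28 mm: the r=11 cylinder gives a regular 32-gon of circumradius 11 (constant along its height) (area = (32/2)·11.000²·sin(360°/32) = 377.69 mm²); the cube at (14.5, 7.5) is not intersected at this z (z outside [0.5, 9]); Combining (union): only the r=11 cylinder is present, so the union is just that shape — area = 377.69 mm². Overall, the cross-section is a single solid region. Net area = 377.69 mm².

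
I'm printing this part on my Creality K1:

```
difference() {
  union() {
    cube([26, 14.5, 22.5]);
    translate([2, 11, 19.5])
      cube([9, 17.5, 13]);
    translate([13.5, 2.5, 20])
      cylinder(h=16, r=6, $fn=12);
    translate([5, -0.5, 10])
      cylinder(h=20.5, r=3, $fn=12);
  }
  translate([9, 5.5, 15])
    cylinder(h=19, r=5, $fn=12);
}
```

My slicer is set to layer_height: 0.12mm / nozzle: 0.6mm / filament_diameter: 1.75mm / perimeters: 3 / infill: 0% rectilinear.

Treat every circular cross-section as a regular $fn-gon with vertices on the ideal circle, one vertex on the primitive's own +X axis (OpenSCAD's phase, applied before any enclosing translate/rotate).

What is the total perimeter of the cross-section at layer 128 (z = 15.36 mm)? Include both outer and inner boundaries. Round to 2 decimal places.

At z = 15.36 mm: the 26×14.5 cube contributes its full rectangle (perimeter 81.00 mm); the cube at (2, 11) is absent (z outside [19.5, 32.5]); the cylinder at (13.5, 2.5) is not intersected at this z (z outside [20, 36]); the r=3 cylinder at (5, -0.5) gives a regular 12-gon of circumradius 3 (constant along its height) (perimeter = 2·12·3.000·sin(180°/12) = 18.63 mm); Taking the union: the regions partially overlap (shared area 10.57 mm²), so the edge portions inside another operand are dropped and the merged outline is re-measured after clipping — boundary = 85.62 mm; the r=5 cylinder at (9, 5.5) contributes a regular 12-gon of circumradius 5 (perimeter = 2·12·5.000·sin(180°/12) = 31.06 mm); Subtracting the remaining from the first: starting from the result so far, the r=5 cylinder at (9, 5.5) lies wholly inside it (removes its full 75.00 mm² and its 31.06 mm outline becomes a hole wall) — boundary (outer + 1 inner loop) = 116.68 mm. Overall, the cross-section is one region with 1 hole. Total boundary length (outer + inner) = 116.68 mm.

116.68 mm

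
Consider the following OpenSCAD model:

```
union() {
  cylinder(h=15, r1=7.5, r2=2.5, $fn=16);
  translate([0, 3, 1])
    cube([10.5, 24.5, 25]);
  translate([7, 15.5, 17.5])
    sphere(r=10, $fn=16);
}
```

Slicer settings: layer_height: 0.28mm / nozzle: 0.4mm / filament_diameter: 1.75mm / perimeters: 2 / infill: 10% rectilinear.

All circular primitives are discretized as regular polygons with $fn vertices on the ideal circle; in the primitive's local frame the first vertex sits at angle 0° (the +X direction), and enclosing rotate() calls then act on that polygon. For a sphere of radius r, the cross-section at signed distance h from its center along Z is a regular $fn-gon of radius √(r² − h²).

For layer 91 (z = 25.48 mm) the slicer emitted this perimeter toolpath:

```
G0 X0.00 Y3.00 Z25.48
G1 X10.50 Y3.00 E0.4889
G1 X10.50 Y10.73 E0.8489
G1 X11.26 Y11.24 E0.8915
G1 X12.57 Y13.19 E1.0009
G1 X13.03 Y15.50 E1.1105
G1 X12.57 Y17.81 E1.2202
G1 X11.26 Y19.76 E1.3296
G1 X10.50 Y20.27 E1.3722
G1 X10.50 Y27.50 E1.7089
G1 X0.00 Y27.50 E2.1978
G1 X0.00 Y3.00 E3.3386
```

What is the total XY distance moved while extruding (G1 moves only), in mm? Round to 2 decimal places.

Sum the Euclidean lengths of each G1 segment: total = 71.70 mm.

71.70 mm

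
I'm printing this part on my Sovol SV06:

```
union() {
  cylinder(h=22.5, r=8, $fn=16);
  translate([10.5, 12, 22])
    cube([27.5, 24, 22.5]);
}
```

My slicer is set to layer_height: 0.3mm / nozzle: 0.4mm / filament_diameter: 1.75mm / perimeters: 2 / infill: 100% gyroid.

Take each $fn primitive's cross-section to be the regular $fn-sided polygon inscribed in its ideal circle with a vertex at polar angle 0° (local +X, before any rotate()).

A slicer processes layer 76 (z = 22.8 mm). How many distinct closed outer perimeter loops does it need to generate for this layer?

At z = 22.8 mm: the cylinder does not reach this height (z outside [0, 22.5]); the cube at (10.5, 12) is present — its section is the full 27.5×24 rectangle; Merging all regions: only the 27.5×24 cube at (10.5, 12) is present, so the union is just that shape — 1 connected region. The result has 1 disconnected region.

1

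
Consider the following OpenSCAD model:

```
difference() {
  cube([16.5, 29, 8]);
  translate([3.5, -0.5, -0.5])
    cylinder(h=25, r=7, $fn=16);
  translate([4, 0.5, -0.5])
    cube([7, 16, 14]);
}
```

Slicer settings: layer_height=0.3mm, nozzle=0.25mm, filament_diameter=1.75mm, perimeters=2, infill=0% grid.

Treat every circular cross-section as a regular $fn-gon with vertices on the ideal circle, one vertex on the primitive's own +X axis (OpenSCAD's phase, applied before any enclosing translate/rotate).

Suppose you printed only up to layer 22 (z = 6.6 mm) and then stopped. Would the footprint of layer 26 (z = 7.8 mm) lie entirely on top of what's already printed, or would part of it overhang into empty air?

Compare the two slices. At z = 6.6: the cube (footprint 16.5×29) is included at this height (area 478.50 mm²); the cylinder at (3.5, -0.5): section is a regular 16-gon, circumradius r=7 (area = (16/2)·7.000²·sin(360°/16) = 150.01 mm²); the cube at (4, 0.5) (footprint 7×16) is included at this height (area 112.00 mm²); Subtracting the remaining from the first: starting from the 16.5×29 cube (478.50 mm²), the r=7 cylinder at (3.5, -0.5) partially overlaps it — only the 55.40 mm² overlap (of its 150.01 mm²) is removed, clipping the outline; the 7×16 cube at (4, 0.5) partially overlaps it — only the 84.37 mm² overlap (of its 112.00 mm²) is removed, clipping the outline — area = 338.73 mm². At z = 7.8: the 16.5×29 cube contributes its full rectangle (area 478.50 mm²); the r=7 cylinder at (3.5, -0.5) gives a regular 16-gon of circumradius 7 (constant along its height) (area = (16/2)·7.000²·sin(360°/16) = 150.01 mm²); the cube at (4, 0.5) is present — its section is the full 7×16 rectangle (area 112.00 mm²); After the difference (first − rest): starting from the 16.5×29 cube (478.50 mm²), the r=7 cylinder at (3.5, -0.5) partially overlaps it — only the 55.40 mm² overlap (of its 150.01 mm²) is removed, clipping the outline; the 7×16 cube at (4, 0.5) partially overlaps it — only the 84.37 mm² overlap (of its 112.00 mm²) is removed, clipping the outline — area = 338.73 mm². Checking containment: the cross-section at z = 7.8 is a subset of the cross-section at z = 6.6.

entirely on top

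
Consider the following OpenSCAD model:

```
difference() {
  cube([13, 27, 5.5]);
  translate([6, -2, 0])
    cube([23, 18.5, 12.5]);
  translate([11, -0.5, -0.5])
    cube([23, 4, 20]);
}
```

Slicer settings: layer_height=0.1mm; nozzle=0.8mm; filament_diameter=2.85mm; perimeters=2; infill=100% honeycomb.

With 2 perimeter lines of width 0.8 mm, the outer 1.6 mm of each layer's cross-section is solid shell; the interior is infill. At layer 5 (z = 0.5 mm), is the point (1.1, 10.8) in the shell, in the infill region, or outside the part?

shell

At z = 0.5 mm: the cube (footprint 13×27) is included at this height; the 23×18.5 cube at (6, -2) contributes its full rectangle; the cube at (11, -0.5) (footprint 23×4) is included at this height; Subtracting the remaining from the first: starting from the 13×27 cube, the 23×18.5 cube at (6, -2) partially overlaps it — only the 115.50 mm² overlap (of its 425.50 mm²) is removed, clipping the outline; the 23×4 cube at (11, -0.5) misses the remaining region (no effect) — 1 connected region. Overall, the cross-section is a single solid region. The nearest boundary edge runs (0.00, 0.00)→(0.00, 27.00); distance from the point to it = 1.10 mm. The point is inside the cross-section, 1.10 mm from the nearest boundary — within the 1.6 mm shell band (2 × 0.8).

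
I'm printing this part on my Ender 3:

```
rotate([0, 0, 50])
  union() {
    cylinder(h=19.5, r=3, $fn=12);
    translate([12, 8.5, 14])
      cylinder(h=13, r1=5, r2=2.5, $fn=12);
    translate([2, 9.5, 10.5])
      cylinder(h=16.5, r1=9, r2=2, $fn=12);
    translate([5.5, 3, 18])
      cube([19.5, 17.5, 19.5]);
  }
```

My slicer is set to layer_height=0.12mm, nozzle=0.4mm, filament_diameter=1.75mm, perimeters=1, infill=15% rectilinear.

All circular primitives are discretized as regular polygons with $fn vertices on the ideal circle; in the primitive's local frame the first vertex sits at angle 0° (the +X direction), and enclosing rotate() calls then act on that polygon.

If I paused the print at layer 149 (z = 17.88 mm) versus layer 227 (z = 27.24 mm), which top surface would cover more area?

Layer 149 (z = 17.88): the cylinder: section is a regular 12-gon, circumradius r=3 (area = (12/2)·3.000²·sin(360°/12) = 27.00 mm²); the cone at (12, 8.5) contributes a regular 12-gon of circumradius 4.254 (interpolated between r1=5 and r2=2.5 at t=0.298) (area = (12/2)·4.254²·sin(360°/12) = 54.29 mm²); the cone at (2, 9.5) (r1=9→r2=2) has section circumradius 5.869 here — a regular 12-gon (area = (12/2)·5.869²·sin(360°/12) = 103.34 mm²); the cube at (5.5, 3) is absent (z outside [18, 37.5]); Merging all regions: the 3 present regions are separate (no shared area or edge), so areas and boundary lengths simply add and each stays a separate island — area = 184.62 mm²; (rotated 50° about Z; rotation is an isometry so areas/perimeters/island counts are preserved). So its area = 184.62 mm². Layer 227 (z = 27.24): the cylinder is not intersected at this z (z outside [0, 19.5]); the cone at (12, 8.5) does not reach this height (z outside [14, 27]); the cone at (2, 9.5) does not reach this height (z outside [10.5, 27]); the cube at (5.5, 3) (footprint 19.5×17.5) is included at this height (area 341.25 mm²); Taking the union: only the 19.5×17.5 cube at (5.5, 3) is present, so the union is just that shape — area = 341.25 mm²; (whole slice rotated 50° about Z — lengths, areas and connectivity unchanged). So its area = 341.25 mm². Layer 227 is larger (341.25 vs 184.62 mm²).

layer 227 (z = 27.24 mm)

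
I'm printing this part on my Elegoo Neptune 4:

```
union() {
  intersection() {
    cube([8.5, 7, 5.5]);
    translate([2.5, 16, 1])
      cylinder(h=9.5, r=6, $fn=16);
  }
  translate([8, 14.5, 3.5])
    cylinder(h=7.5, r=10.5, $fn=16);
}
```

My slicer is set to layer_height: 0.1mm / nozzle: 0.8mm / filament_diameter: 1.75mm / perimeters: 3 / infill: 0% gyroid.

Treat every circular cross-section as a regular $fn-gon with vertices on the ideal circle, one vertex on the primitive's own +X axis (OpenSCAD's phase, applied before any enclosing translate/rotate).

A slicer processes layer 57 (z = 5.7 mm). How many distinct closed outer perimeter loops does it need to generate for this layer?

1

At z = 5.7 mm: the cube does not reach this height (z outside [0, 5.5]); the r=6 cylinder at (2.5, 16) gives a regular 16-gon of circumradius 6 (constant along its height); Keeping only the common overlap: at least one operand is absent at this height, so nothing remains; the cylinder at (8, 14.5): section is a regular 16-gon, circumradius r=10.5; Taking the union: only the r=10.5 cylinder at (8, 14.5) is present, so the union is just that shape — 1 connected region. The result has 1 disconnected region.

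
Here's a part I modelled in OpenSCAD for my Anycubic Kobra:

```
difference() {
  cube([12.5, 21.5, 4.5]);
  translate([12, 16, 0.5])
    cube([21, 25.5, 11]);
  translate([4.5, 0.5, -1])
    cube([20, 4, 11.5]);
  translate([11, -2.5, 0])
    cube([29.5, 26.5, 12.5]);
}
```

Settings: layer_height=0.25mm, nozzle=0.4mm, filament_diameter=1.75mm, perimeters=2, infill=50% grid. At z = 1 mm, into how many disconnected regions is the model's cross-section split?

1

At z = 1 mm: the 12.5×21.5 cube contributes its full rectangle; the 21×25.5 cube at (12, 16) contributes its full rectangle; the cube at (4.5, 0.5) is present — its section is the full 20×4 rectangle; the cube at (11, -2.5) is present — its section is the full 29.5×26.5 rectangle; Taking the first minus the rest: starting from the 12.5×21.5 cube, the 21×25.5 cube at (12, 16) partially overlaps it — only the 2.75 mm² overlap (of its 535.50 mm²) is removed, clipping the outline; the 20×4 cube at (4.5, 0.5) partially overlaps it — only the 32.00 mm² overlap (of its 80.00 mm²) is removed, clipping the outline; the 29.5×26.5 cube at (11, -2.5) partially overlaps it — only the 23.50 mm² overlap (of its 781.75 mm²) is removed, clipping the outline — 1 connected region. The result has 1 disconnected region.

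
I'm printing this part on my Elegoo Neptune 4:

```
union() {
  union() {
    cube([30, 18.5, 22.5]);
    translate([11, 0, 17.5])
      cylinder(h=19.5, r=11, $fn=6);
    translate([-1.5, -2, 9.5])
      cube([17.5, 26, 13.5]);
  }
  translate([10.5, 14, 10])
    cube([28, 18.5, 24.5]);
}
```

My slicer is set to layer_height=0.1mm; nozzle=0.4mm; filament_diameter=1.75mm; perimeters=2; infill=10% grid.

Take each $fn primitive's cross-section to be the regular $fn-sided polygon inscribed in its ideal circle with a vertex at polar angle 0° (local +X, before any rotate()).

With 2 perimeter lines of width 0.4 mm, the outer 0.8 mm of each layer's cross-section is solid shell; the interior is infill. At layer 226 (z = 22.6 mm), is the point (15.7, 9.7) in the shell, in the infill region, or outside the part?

shell

At z = 22.6 mm: the cube is not intersected at this z (z outside [0, 22.5]); the r=11 cylinder at (11, 0) gives a regular 6-gon of circumradius 11 (constant along its height); the cube at (-1.5, -2) is present — its section is the full 17.5×26 rectangle; Taking the union: the regions partially overlap (shared area 157.07 mm²), so overlapping operands fuse into one piece — 1 connected region; the cube at (10.5, 14) (footprint 28×18.5) is included at this height; Taking the union: the regions partially overlap (shared area 55.00 mm²), so overlapping operands fuse into one piece — 1 connected region. Overall, the cross-section is a single solid region. The nearest boundary edge runs (16.00, 14.00)→(16.00, 9.53); distance from the point to it = 0.30 mm. The point is inside the cross-section, 0.30 mm from the nearest boundary — within the 0.8 mm shell band (2 × 0.4).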